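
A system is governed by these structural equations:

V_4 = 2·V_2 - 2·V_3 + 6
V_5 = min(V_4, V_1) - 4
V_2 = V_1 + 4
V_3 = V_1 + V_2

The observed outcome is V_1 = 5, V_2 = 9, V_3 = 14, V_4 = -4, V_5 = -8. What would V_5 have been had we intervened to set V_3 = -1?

do(V_3=-1) replaces the equation V_3 = V_1 + V_2 with the constant V_3 = -1.
V_2 = V_1 + 4  [with V_1=5]  = 9
V_4 = 2·V_2 - 2·V_3 + 6  [with V_2=9, V_3=-1]  = 26
V_5 = min(V_4, V_1) - 4  [with V_4=26, V_1=5]  = 1

1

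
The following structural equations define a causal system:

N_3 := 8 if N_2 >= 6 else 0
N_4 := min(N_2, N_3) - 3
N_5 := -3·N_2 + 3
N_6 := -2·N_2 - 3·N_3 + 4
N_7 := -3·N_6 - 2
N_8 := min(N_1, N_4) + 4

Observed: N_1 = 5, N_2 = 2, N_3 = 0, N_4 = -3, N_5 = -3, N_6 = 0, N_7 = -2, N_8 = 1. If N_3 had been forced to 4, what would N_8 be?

The intervention breaks the incoming arrows to N_3: N_3 := 8 if N_2 >= 6 else 0 no longer applies, and N_3 = 4.
N_4 = min(N_2, N_3) - 3  [with N_2=2, N_3=4]  = -1
N_8 = min(N_1, N_4) + 4  [with N_1=5, N_4=-1]  = 3

3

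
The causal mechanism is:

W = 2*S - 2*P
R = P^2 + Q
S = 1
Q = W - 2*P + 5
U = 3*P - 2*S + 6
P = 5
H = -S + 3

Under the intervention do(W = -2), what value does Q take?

do(W=-2) replaces the equation W = 2*S - 2*P with the constant W = -2.
Q = W - 2*P + 5  [with W=-2, P=5]  = -7

-7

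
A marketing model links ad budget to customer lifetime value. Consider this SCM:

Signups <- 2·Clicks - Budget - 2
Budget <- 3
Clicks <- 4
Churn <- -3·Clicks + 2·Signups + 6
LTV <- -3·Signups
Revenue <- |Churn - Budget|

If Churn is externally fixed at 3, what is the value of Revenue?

Intervening sets Churn = 3 and removes its equation (Churn <- -3·Clicks + 2·Signups + 6).
Revenue = |Churn - Budget|  [with Churn=3, Budget=3]  = 0

0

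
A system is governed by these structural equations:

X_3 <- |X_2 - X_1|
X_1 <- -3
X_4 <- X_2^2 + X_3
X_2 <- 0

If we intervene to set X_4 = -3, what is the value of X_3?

Under do(X_4=-3), the mechanism X_4 <- X_2^2 + X_3 is discarded; X_4 is fixed at -3.
Since X_3 is not a descendant of the intervened variable, it is unaffected.
X_3 = |X_2 - X_1|  [with X_2=0, X_1=-3]  = 3

3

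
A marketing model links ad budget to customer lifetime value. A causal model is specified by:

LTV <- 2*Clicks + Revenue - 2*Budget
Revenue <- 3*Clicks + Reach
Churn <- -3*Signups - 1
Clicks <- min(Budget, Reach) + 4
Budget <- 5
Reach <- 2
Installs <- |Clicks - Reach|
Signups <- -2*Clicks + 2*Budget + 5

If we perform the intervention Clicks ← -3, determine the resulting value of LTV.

The intervention breaks the incoming arrows to Clicks: Clicks <- min(Budget, Reach) + 4 no longer applies, and Clicks = -3.
Revenue = 3*Clicks + Reach  [with Clicks=-3, Reach=2]  = -7
LTV = 2*Clicks + Revenue - 2*Budget  [with Clicks=-3, Revenue=-7, Budget=5]  = -23

-23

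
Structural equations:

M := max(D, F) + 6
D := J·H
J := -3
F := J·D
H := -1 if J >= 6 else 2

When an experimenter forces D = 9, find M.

do(D=9) replaces the equation D := J·H with the constant D = 9.
F = J·D  [with J=-3, D=9]  = -27
M = max(D, F) + 6  [with D=9, F=-27]  = 15

15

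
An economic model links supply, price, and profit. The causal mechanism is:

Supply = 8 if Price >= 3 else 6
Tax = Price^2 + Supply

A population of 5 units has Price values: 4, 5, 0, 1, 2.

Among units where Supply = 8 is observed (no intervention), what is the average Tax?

28.5

Observing Supply=8 restricts to units where Supply's equation naturally yields 8: Price ∈ {4, 5}. In that subpopulation Tax = 24, 33, mean 28.5.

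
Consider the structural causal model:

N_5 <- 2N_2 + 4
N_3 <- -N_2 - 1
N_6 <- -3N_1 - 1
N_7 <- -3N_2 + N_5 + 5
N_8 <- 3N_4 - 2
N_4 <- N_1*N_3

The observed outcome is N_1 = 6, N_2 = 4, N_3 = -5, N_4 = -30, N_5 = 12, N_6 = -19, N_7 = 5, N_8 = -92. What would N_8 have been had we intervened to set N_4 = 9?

do(N_4=9) replaces the equation N_4 <- N_1*N_3 with the constant N_4 = 9.
N_8 = 3N_4 - 2  [with N_4=9]  = 25

25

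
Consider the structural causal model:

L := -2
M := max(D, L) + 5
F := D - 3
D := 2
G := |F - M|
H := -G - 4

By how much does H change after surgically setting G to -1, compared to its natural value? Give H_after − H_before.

9

The intervention breaks the incoming arrows to G: G := |F - M| no longer applies, and G = -1.
H = -G - 4  [with G=-1]  = -3
Without intervention: M = max(D, L) + 5  [with D=2, L=-2]  = 7; F = D - 3  [with D=2]  = -1; G = |F - M|  [with F=-1, M=7]  = 8; H = -G - 4  [with G=8]  = -12.
Change = -3 − (-12) = 9.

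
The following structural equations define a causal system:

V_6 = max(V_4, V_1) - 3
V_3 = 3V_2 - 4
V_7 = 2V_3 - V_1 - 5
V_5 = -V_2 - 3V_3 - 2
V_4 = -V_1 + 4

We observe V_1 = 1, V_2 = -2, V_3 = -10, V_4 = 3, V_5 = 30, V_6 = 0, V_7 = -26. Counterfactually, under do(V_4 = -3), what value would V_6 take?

Under do(V_4=-3), the mechanism V_4 = -V_1 + 4 is discarded; V_4 is fixed at -3.
V_6 = max(V_4, V_1) - 3  [with V_4=-3, V_1=1]  = -2

-2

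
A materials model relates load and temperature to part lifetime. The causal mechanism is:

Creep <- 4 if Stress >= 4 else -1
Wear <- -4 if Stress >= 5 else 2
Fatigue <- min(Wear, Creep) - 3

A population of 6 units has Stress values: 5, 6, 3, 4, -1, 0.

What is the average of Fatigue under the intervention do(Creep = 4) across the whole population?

do(Creep=4) breaks Creep's dependence on Stress. With Creep=4 fixed, Fatigue across the units is -7, -7, -1, -1, -1, -1, mean -3.

-3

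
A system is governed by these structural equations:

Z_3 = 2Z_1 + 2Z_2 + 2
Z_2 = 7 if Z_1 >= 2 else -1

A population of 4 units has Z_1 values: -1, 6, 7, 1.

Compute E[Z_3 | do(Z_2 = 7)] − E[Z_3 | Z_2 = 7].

The intervention sets Z_2=7 in all 4 units regardless of Z_1. Recomputing Z_3 per unit gives 14, 28, 30, 18; average 22.5.
Conditioning on Z_2=7 selects the 2 unit(s) with Z_1 ∈ {6, 7}. Their Z_3 values: 28, 30. Mean = 29.
Difference = 22.5 − 29 = -6.5.

-6.5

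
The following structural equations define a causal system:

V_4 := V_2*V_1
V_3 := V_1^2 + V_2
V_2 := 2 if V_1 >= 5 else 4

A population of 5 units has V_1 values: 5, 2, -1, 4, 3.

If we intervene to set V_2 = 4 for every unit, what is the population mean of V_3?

The intervention sets V_2=4 in all 5 units regardless of V_1. Recomputing V_3 per unit gives 29, 8, 5, 20, 13; average 15.

15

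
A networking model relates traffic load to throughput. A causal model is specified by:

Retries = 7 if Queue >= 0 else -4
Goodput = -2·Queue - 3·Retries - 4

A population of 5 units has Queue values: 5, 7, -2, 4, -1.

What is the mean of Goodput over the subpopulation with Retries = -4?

11

E[Goodput|Retries=-4] averages over only the 2 units with Retries=-4 (Queue = -2, -1): Goodput = 12, 10, mean 11.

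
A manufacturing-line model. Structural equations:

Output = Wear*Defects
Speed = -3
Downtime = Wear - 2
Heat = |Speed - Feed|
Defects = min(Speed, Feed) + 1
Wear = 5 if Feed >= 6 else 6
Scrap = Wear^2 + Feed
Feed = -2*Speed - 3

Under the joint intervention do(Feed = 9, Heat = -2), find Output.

Under do(Feed = 9, Heat = -2), each intervened variable's structural equation is replaced by its fixed value.
Wear = 5 if Feed >= 6 else 6  [with Feed=9]  = 5
Defects = min(Speed, Feed) + 1  [with Speed=-3, Feed=9]  = -2
Output = Wear*Defects  [with Wear=5, Defects=-2]  = -10

-10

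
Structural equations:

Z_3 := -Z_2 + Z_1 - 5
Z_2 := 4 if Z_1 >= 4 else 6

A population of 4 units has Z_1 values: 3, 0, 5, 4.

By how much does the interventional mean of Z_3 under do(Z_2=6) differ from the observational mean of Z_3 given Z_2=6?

1.5

Under do(Z_2=6), Z_2's equation is replaced by Z_2=6 for every unit. Per-unit Z_3: -8, -11, -6, -7. Mean = -8.
E[Z_3|Z_2=6] averages over only the 2 units with Z_2=6 (Z_1 = 3, 0): Z_3 = -8, -11, mean -9.5.
Difference = -8 − (-9.5) = 1.5.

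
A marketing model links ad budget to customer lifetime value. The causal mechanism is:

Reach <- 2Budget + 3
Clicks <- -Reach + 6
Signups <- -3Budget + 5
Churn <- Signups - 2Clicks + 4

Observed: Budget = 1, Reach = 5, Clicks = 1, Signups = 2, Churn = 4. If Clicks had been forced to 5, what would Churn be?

-4

do(Clicks=5) replaces the equation Clicks <- -Reach + 6 with the constant Clicks = 5.
Signups = -3Budget + 5  [with Budget=1]  = 2
Churn = Signups - 2Clicks + 4  [with Signups=2, Clicks=5]  = -4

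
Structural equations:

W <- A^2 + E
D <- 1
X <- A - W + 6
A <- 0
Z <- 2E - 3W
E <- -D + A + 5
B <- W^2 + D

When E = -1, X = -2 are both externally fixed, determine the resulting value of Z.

1

Under do(E = -1, X = -2), each intervened variable's structural equation is replaced by its fixed value.
W = A^2 + E  [with A=0, E=-1]  = -1
Z = 2E - 3W  [with E=-1, W=-1]  = 1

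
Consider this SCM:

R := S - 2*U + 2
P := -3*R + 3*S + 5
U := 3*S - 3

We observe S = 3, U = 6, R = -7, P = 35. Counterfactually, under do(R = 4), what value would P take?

2

The intervention breaks the incoming arrows to R: R := S - 2*U + 2 no longer applies, and R = 4.
P = -3*R + 3*S + 5  [with R=4, S=3]  = 2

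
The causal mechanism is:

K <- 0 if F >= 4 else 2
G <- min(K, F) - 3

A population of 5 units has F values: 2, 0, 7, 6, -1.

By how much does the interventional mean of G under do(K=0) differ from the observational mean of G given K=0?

-0.2

The intervention sets K=0 in all 5 units regardless of F. Recomputing G per unit gives -3, -3, -3, -3, -4; average -3.2.
E[G|K=0] averages over only the 2 units with K=0 (F = 7, 6): G = -3, -3, mean -3.
Difference = -3.2 − (-3) = -0.2.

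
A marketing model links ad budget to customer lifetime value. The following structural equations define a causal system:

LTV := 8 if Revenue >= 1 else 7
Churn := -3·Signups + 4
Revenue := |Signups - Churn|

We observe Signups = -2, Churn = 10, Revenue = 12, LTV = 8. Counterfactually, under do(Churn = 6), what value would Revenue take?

8

The intervention breaks the incoming arrows to Churn: Churn := -3·Signups + 4 no longer applies, and Churn = 6.
Revenue = |Signups - Churn|  [with Signups=-2, Churn=6]  = 8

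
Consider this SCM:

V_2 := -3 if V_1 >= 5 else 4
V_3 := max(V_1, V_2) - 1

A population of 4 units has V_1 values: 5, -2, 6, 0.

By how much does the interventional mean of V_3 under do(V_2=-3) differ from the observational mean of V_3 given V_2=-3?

The intervention sets V_2=-3 in all 4 units regardless of V_1. Recomputing V_3 per unit gives 4, -3, 5, -1; average 1.25.
E[V_3|V_2=-3] averages over only the 2 units with V_2=-3 (V_1 = 5, 6): V_3 = 4, 5, mean 4.5.
Difference = 1.25 − 4.5 = -3.25.

-3.25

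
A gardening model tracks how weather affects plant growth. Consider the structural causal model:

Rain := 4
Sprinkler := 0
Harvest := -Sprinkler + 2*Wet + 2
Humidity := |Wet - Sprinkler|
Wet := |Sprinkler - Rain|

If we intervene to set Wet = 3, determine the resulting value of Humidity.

The intervention breaks the incoming arrows to Wet: Wet := |Sprinkler - Rain| no longer applies, and Wet = 3.
Humidity = |Wet - Sprinkler|  [with Wet=3, Sprinkler=0]  = 3

3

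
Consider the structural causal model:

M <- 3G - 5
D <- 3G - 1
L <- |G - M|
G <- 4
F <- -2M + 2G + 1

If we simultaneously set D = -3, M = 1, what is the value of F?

Setting D = -3, M = 1 by intervention discards those variables' equations.
F = -2M + 2G + 1  [with M=1, G=4]  = 7

7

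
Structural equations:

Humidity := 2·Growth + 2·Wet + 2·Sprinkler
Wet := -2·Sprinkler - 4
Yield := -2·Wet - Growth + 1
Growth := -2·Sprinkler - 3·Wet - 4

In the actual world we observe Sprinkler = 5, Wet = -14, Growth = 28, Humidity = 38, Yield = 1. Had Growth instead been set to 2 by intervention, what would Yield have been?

27

do(Growth=2) replaces the equation Growth := -2·Sprinkler - 3·Wet - 4 with the constant Growth = 2.
Wet = -2·Sprinkler - 4  [with Sprinkler=5]  = -14
Yield = -2·Wet - Growth + 1  [with Wet=-14, Growth=2]  = 27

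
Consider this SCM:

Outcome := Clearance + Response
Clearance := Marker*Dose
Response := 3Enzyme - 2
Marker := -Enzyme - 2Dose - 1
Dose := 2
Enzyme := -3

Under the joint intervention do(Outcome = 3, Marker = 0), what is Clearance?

0

Under do(Outcome = 3, Marker = 0), each intervened variable's structural equation is replaced by its fixed value.
Clearance = Marker*Dose  [with Marker=0, Dose=2]  = 0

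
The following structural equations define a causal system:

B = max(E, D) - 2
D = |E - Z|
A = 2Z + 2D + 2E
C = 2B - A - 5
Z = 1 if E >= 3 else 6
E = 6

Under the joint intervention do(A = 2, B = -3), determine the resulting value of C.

The joint intervention fixes A = 2, B = -3, removing each variable's own equation.
C = 2B - A - 5  [with B=-3, A=2]  = -13

-13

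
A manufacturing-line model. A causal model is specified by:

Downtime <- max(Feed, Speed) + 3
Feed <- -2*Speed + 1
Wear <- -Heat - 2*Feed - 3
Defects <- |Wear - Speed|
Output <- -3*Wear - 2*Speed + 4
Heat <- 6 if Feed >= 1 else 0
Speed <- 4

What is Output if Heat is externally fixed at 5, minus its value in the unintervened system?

The intervention breaks the incoming arrows to Heat: Heat <- 6 if Feed >= 1 else 0 no longer applies, and Heat = 5.
Feed = -2*Speed + 1  [with Speed=4]  = -7
Wear = -Heat - 2*Feed - 3  [with Heat=5, Feed=-7]  = 6
Output = -3*Wear - 2*Speed + 4  [with Wear=6, Speed=4]  = -22
Without intervention: Feed = -2*Speed + 1  [with Speed=4]  = -7; Heat = 6 if Feed >= 1 else 0  [with Feed=-7]  = 0; Wear = -Heat - 2*Feed - 3  [with Heat=0, Feed=-7]  = 11; Output = -3*Wear - 2*Speed + 4  [with Wear=11, Speed=4]  = -37.
Change = -22 − (-37) = 15.

15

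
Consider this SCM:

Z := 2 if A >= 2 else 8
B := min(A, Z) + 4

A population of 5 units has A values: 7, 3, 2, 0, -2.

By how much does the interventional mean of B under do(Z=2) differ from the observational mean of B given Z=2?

do(Z=2) breaks Z's dependence on A. With Z=2 fixed, B across the units is 6, 6, 6, 4, 2, mean 4.8.
E[B|Z=2] averages over only the 3 units with Z=2 (A = 7, 3, 2): B = 6, 6, 6, mean 6.
Difference = 4.8 − 6 = -1.2.

-1.2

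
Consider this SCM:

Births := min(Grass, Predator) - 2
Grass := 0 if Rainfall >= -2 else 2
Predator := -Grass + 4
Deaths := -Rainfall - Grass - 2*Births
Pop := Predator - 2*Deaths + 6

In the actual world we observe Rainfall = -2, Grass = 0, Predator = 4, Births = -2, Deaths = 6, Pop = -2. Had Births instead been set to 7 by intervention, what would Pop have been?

Under do(Births=7), the mechanism Births := min(Grass, Predator) - 2 is discarded; Births is fixed at 7.
Grass = 0 if Rainfall >= -2 else 2  [with Rainfall=-2]  = 0
Predator = -Grass + 4  [with Grass=0]  = 4
Deaths = -Rainfall - Grass - 2*Births  [with Rainfall=-2, Grass=0, Births=7]  = -12
Pop = Predator - 2*Deaths + 6  [with Predator=4, Deaths=-12]  = 34

34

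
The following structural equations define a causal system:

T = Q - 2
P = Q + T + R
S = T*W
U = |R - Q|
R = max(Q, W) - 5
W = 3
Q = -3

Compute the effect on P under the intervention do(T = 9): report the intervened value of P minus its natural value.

14

The intervention breaks the incoming arrows to T: T = Q - 2 no longer applies, and T = 9.
R = max(Q, W) - 5  [with Q=-3, W=3]  = -2
P = Q + T + R  [with Q=-3, T=9, R=-2]  = 4
Without intervention: T = Q - 2  [with Q=-3]  = -5; R = max(Q, W) - 5  [with Q=-3, W=3]  = -2; P = Q + T + R  [with Q=-3, T=-5, R=-2]  = -10.
Change = 4 − (-10) = 14.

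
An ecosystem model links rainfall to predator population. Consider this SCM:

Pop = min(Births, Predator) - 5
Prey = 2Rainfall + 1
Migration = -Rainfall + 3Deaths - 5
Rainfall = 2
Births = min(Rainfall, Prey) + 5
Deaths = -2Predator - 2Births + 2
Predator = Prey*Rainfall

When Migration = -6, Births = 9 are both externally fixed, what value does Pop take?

4

Under do(Migration = -6, Births = 9), each intervened variable's structural equation is replaced by its fixed value.
Prey = 2Rainfall + 1  [with Rainfall=2]  = 5
Predator = Prey*Rainfall  [with Prey=5, Rainfall=2]  = 10
Pop = min(Births, Predator) - 5  [with Births=9, Predator=10]  = 4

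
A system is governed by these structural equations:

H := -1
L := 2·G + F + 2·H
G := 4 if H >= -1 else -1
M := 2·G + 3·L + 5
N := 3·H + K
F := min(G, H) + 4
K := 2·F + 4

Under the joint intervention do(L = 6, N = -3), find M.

Setting L = 6, N = -3 by intervention discards those variables' equations.
G = 4 if H >= -1 else -1  [with H=-1]  = 4
M = 2·G + 3·L + 5  [with G=4, L=6]  = 31

31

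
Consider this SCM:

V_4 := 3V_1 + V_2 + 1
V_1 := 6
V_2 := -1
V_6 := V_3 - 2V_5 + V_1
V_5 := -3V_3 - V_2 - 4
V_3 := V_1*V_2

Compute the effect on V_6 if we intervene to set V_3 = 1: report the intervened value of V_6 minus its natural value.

49

The intervention breaks the incoming arrows to V_3: V_3 := V_1*V_2 no longer applies, and V_3 = 1.
V_5 = -3V_3 - V_2 - 4  [with V_3=1, V_2=-1]  = -6
V_6 = V_3 - 2V_5 + V_1  [with V_3=1, V_5=-6, V_1=6]  = 19
Without intervention: V_3 = V_1*V_2  [with V_1=6, V_2=-1]  = -6; V_5 = -3V_3 - V_2 - 4  [with V_3=-6, V_2=-1]  = 15; V_6 = V_3 - 2V_5 + V_1  [with V_3=-6, V_5=15, V_1=6]  = -30.
Change = 19 − (-30) = 49.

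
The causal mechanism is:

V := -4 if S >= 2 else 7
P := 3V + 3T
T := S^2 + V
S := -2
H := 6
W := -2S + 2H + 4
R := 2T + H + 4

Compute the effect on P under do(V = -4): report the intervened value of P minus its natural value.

-66

The intervention breaks the incoming arrows to V: V := -4 if S >= 2 else 7 no longer applies, and V = -4.
T = S^2 + V  [with S=-2, V=-4]  = 0
P = 3V + 3T  [with V=-4, T=0]  = -12
Without intervention: V = -4 if S >= 2 else 7  [with S=-2]  = 7; T = S^2 + V  [with S=-2, V=7]  = 11; P = 3V + 3T  [with V=7, T=11]  = 54.
Change = -12 − 54 = -66.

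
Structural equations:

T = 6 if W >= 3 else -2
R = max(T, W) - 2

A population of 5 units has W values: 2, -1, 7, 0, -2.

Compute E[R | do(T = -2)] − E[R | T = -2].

The intervention sets T=-2 in all 5 units regardless of W. Recomputing R per unit gives 0, -3, 5, -2, -4; average -0.8.
E[R|T=-2] averages over only the 4 units with T=-2 (W = 2, -1, 0, -2): R = 0, -3, -2, -4, mean -2.25.
Difference = -0.8 − (-2.25) = 1.45.

1.45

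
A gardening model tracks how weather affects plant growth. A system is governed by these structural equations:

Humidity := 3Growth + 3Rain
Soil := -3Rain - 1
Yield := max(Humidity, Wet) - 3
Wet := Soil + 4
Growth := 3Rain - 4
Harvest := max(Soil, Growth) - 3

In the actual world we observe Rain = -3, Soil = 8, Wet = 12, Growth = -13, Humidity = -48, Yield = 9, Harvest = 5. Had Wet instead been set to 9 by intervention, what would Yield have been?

6

The intervention breaks the incoming arrows to Wet: Wet := Soil + 4 no longer applies, and Wet = 9.
Growth = 3Rain - 4  [with Rain=-3]  = -13
Humidity = 3Growth + 3Rain  [with Growth=-13, Rain=-3]  = -48
Yield = max(Humidity, Wet) - 3  [with Humidity=-48, Wet=9]  = 6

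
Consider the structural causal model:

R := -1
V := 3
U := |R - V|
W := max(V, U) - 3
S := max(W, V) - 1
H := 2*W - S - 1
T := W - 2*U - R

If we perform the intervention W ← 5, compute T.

-2

The intervention breaks the incoming arrows to W: W := max(V, U) - 3 no longer applies, and W = 5.
U = |R - V|  [with R=-1, V=3]  = 4
T = W - 2*U - R  [with W=5, U=4, R=-1]  = -2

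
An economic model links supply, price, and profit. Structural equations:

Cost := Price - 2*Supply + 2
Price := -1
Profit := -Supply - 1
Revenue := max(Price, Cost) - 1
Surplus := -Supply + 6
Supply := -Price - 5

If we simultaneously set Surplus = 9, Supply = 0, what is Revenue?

Under do(Surplus = 9, Supply = 0), each intervened variable's structural equation is replaced by its fixed value.
Cost = Price - 2*Supply + 2  [with Price=-1, Supply=0]  = 1
Revenue = max(Price, Cost) - 1  [with Price=-1, Cost=1]  = 0

0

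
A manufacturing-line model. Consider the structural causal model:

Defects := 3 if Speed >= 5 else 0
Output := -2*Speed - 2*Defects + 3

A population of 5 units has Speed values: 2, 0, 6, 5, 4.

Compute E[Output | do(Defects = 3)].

Every unit gets Defects=3 under the intervention. Output values become -7, -3, -15, -13, -11; E[Output|do(Defects=3)] = -9.8.

-9.8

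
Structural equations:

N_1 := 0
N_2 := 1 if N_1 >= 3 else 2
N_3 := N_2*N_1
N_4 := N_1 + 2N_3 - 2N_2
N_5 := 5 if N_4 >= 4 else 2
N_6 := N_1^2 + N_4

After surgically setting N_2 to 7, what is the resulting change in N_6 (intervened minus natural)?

Under do(N_2=7), the mechanism N_2 := 1 if N_1 >= 3 else 2 is discarded; N_2 is fixed at 7.
N_3 = N_2*N_1  [with N_2=7, N_1=0]  = 0
N_4 = N_1 + 2N_3 - 2N_2  [with N_1=0, N_3=0, N_2=7]  = -14
N_6 = N_1^2 + N_4  [with N_1=0, N_4=-14]  = -14
Without intervention: N_2 = 1 if N_1 >= 3 else 2  [with N_1=0]  = 2; N_3 = N_2*N_1  [with N_2=2, N_1=0]  = 0; N_4 = N_1 + 2N_3 - 2N_2  [with N_1=0, N_3=0, N_2=2]  = -4; N_6 = N_1^2 + N_4  [with N_1=0, N_4=-4]  = -4.
Change = -14 − (-4) = -10.

-10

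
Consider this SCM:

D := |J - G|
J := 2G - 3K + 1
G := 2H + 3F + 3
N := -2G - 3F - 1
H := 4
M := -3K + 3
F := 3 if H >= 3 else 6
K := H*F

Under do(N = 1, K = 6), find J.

The joint intervention fixes N = 1, K = 6, removing each variable's own equation.
F = 3 if H >= 3 else 6  [with H=4]  = 3
G = 2H + 3F + 3  [with H=4, F=3]  = 20
J = 2G - 3K + 1  [with G=20, K=6]  = 23

23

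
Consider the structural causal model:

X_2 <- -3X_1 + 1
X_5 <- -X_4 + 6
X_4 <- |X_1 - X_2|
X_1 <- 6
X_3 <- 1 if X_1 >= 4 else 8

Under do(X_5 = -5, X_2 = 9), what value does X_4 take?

3

Setting X_5 = -5, X_2 = 9 by intervention discards those variables' equations.
X_4 = |X_1 - X_2|  [with X_1=6, X_2=9]  = 3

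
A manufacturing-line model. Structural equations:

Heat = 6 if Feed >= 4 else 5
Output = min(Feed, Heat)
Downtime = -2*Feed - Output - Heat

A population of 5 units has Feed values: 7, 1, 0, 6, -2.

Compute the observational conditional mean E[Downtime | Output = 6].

Conditioning on Output=6 selects the 2 unit(s) with Feed ∈ {7, 6}. Their Downtime values: -26, -24. Mean = -25.

-25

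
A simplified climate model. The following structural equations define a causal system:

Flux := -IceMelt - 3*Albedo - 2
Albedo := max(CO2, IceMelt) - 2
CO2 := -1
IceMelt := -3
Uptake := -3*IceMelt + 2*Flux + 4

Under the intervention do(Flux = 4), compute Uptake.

21

Intervening sets Flux = 4 and removes its equation (Flux := -IceMelt - 3*Albedo - 2).
Uptake = -3*IceMelt + 2*Flux + 4  [with IceMelt=-3, Flux=4]  = 21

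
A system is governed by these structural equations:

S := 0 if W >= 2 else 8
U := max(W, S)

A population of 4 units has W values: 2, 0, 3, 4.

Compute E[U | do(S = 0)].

do(S=0) breaks S's dependence on W. With S=0 fixed, U across the units is 2, 0, 3, 4, mean 2.25.

2.25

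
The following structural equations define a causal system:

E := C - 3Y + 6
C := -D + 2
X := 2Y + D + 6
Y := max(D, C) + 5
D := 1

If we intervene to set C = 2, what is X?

Under do(C=2), the mechanism C := -D + 2 is discarded; C is fixed at 2.
Y = max(D, C) + 5  [with D=1, C=2]  = 7
X = 2Y + D + 6  [with Y=7, D=1]  = 21

21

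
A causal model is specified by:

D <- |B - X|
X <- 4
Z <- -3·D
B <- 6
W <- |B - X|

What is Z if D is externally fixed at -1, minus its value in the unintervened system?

9

do(D=-1) replaces the equation D <- |B - X| with the constant D = -1.
Z = -3·D  [with D=-1]  = 3
Without intervention: D = |B - X|  [with B=6, X=4]  = 2; Z = -3·D  [with D=2]  = -6.
Change = 3 − (-6) = 9.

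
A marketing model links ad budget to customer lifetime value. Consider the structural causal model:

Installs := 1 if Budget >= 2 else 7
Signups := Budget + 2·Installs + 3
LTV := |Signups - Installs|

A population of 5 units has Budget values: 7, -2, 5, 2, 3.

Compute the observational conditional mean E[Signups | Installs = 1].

E[Signups|Installs=1] averages over only the 4 units with Installs=1 (Budget = 7, 5, 2, 3): Signups = 12, 10, 7, 8, mean 9.25.

9.25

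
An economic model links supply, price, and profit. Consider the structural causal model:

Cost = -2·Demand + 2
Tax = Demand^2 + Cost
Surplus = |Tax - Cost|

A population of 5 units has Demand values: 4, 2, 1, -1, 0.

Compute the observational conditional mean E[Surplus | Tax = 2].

Conditioning on Tax=2 selects the 2 unit(s) with Demand ∈ {2, 0}. Their Surplus values: 4, 0. Mean = 2.

2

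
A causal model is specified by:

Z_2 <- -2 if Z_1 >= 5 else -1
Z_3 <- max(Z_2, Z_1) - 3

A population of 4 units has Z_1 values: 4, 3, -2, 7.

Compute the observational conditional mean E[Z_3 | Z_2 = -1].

Observing Z_2=-1 restricts to units where Z_2's equation naturally yields -1: Z_1 ∈ {4, 3, -2}. In that subpopulation Z_3 = 1, 0, -4, mean -1.

-1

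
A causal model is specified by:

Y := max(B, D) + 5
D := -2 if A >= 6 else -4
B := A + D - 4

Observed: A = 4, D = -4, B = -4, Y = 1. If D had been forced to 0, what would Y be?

Under do(D=0), the mechanism D := -2 if A >= 6 else -4 is discarded; D is fixed at 0.
B = A + D - 4  [with A=4, D=0]  = 0
Y = max(B, D) + 5  [with B=0, D=0]  = 5

5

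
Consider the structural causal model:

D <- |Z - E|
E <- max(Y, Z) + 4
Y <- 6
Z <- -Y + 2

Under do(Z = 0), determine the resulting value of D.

10

Under do(Z=0), the mechanism Z <- -Y + 2 is discarded; Z is fixed at 0.
E = max(Y, Z) + 4  [with Y=6, Z=0]  = 10
D = |Z - E|  [with Z=0, E=10]  = 10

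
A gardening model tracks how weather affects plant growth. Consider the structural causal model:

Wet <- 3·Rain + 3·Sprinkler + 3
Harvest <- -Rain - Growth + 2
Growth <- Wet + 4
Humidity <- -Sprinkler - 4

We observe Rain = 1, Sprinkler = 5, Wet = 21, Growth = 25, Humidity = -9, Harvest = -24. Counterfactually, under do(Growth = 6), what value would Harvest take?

-5

Under do(Growth=6), the mechanism Growth <- Wet + 4 is discarded; Growth is fixed at 6.
Harvest = -Rain - Growth + 2  [with Rain=1, Growth=6]  = -5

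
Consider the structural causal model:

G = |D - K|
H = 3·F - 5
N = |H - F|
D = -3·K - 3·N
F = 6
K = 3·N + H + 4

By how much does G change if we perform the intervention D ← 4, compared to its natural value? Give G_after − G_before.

The intervention breaks the incoming arrows to D: D = -3·K - 3·N no longer applies, and D = 4.
H = 3·F - 5  [with F=6]  = 13
N = |H - F|  [with H=13, F=6]  = 7
K = 3·N + H + 4  [with N=7, H=13]  = 38
G = |D - K|  [with D=4, K=38]  = 34
Without intervention: H = 3·F - 5  [with F=6]  = 13; N = |H - F|  [with H=13, F=6]  = 7; K = 3·N + H + 4  [with N=7, H=13]  = 38; D = -3·K - 3·N  [with K=38, N=7]  = -135; G = |D - K|  [with D=-135, K=38]  = 173.
Change = 34 − 173 = -139.

-139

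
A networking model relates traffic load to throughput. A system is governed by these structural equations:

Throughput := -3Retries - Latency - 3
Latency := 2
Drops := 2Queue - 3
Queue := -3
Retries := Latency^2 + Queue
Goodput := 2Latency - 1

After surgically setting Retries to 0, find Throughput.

-5

Intervening sets Retries = 0 and removes its equation (Retries := Latency^2 + Queue).
Throughput = -3Retries - Latency - 3  [with Retries=0, Latency=2]  = -5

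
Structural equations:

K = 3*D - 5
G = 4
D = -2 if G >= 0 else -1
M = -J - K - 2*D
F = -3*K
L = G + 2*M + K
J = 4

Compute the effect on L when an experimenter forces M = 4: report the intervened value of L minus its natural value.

-14

Under do(M=4), the mechanism M = -J - K - 2*D is discarded; M is fixed at 4.
D = -2 if G >= 0 else -1  [with G=4]  = -2
K = 3*D - 5  [with D=-2]  = -11
L = G + 2*M + K  [with G=4, M=4, K=-11]  = 1
Without intervention: D = -2 if G >= 0 else -1  [with G=4]  = -2; K = 3*D - 5  [with D=-2]  = -11; M = -J - K - 2*D  [with J=4, K=-11, D=-2]  = 11; L = G + 2*M + K  [with G=4, M=11, K=-11]  = 15.
Change = 1 − 15 = -14.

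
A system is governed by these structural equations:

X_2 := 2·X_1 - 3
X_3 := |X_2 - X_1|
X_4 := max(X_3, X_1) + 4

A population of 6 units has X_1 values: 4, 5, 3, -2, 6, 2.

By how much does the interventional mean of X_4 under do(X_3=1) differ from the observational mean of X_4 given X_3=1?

0.5

Under do(X_3=1), X_3's equation is replaced by X_3=1 for every unit. Per-unit X_4: 8, 9, 7, 5, 10, 6. Mean = 7.5.
Observing X_3=1 restricts to units where X_3's equation naturally yields 1: X_1 ∈ {4, 2}. In that subpopulation X_4 = 8, 6, mean 7.
Difference = 7.5 − 7 = 0.5.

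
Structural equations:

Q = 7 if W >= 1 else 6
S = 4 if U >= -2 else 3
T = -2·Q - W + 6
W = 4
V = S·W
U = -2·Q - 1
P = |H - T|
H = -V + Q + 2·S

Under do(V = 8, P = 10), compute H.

Under do(V = 8, P = 10), each intervened variable's structural equation is replaced by its fixed value.
Q = 7 if W >= 1 else 6  [with W=4]  = 7
U = -2·Q - 1  [with Q=7]  = -15
S = 4 if U >= -2 else 3  [with U=-15]  = 3
H = -V + Q + 2·S  [with V=8, Q=7, S=3]  = 5

5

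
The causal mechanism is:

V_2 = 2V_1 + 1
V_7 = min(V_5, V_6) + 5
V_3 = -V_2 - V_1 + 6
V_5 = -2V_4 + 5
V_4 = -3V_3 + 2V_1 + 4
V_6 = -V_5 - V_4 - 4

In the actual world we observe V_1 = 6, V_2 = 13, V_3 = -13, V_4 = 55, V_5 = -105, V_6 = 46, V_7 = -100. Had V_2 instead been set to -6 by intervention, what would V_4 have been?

-2

Under do(V_2=-6), the mechanism V_2 = 2V_1 + 1 is discarded; V_2 is fixed at -6.
V_3 = -V_2 - V_1 + 6  [with V_2=-6, V_1=6]  = 6
V_4 = -3V_3 + 2V_1 + 4  [with V_3=6, V_1=6]  = -2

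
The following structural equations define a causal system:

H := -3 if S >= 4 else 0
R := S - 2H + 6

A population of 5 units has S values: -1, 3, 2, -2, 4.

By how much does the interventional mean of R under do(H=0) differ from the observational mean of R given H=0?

Under do(H=0), H's equation is replaced by H=0 for every unit. Per-unit R: 5, 9, 8, 4, 10. Mean = 7.2.
Conditioning on H=0 selects the 4 unit(s) with S ∈ {-1, 3, 2, -2}. Their R values: 5, 9, 8, 4. Mean = 6.5.
Difference = 7.2 − 6.5 = 0.7.

0.7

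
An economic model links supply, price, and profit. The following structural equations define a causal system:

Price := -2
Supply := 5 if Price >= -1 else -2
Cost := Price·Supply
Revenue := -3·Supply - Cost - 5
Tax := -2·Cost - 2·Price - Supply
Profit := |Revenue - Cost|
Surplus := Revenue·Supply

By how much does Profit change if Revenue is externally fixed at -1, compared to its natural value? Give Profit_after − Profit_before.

-2

Under do(Revenue=-1), the mechanism Revenue := -3·Supply - Cost - 5 is discarded; Revenue is fixed at -1.
Supply = 5 if Price >= -1 else -2  [with Price=-2]  = -2
Cost = Price·Supply  [with Price=-2, Supply=-2]  = 4
Profit = |Revenue - Cost|  [with Revenue=-1, Cost=4]  = 5
Without intervention: Supply = 5 if Price >= -1 else -2  [with Price=-2]  = -2; Cost = Price·Supply  [with Price=-2, Supply=-2]  = 4; Revenue = -3·Supply - Cost - 5  [with Supply=-2, Cost=4]  = -3; Profit = |Revenue - Cost|  [with Revenue=-3, Cost=4]  = 7.
Change = 5 − 7 = -2.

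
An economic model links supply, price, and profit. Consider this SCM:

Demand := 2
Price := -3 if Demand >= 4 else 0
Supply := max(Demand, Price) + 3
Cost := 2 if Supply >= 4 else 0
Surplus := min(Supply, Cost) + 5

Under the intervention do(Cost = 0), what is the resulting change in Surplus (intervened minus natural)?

Intervening sets Cost = 0 and removes its equation (Cost := 2 if Supply >= 4 else 0).
Price = -3 if Demand >= 4 else 0  [with Demand=2]  = 0
Supply = max(Demand, Price) + 3  [with Demand=2, Price=0]  = 5
Surplus = min(Supply, Cost) + 5  [with Supply=5, Cost=0]  = 5
Without intervention: Price = -3 if Demand >= 4 else 0  [with Demand=2]  = 0; Supply = max(Demand, Price) + 3  [with Demand=2, Price=0]  = 5; Cost = 2 if Supply >= 4 else 0  [with Supply=5]  = 2; Surplus = min(Supply, Cost) + 5  [with Supply=5, Cost=2]  = 7.
Change = 5 − 7 = -2.

-2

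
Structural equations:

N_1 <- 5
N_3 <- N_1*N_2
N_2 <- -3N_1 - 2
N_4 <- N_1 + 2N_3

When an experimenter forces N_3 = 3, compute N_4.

The intervention breaks the incoming arrows to N_3: N_3 <- N_1*N_2 no longer applies, and N_3 = 3.
N_4 = N_1 + 2N_3  [with N_1=5, N_3=3]  = 11

11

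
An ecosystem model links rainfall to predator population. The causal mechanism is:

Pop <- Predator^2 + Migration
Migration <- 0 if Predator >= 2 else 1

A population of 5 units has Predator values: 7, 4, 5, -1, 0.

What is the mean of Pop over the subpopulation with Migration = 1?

Conditioning on Migration=1 selects the 2 unit(s) with Predator ∈ {-1, 0}. Their Pop values: 2, 1. Mean = 1.5.

1.5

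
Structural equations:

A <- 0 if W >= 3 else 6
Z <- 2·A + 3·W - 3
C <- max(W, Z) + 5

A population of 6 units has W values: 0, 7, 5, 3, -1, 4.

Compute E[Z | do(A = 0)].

6

Every unit gets A=0 under the intervention. Z values become -3, 18, 12, 6, -6, 9; E[Z|do(A=0)] = 6.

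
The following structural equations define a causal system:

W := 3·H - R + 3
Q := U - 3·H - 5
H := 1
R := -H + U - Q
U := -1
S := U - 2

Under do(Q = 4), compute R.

-6

The intervention breaks the incoming arrows to Q: Q := U - 3·H - 5 no longer applies, and Q = 4.
R = -H + U - Q  [with H=1, U=-1, Q=4]  = -6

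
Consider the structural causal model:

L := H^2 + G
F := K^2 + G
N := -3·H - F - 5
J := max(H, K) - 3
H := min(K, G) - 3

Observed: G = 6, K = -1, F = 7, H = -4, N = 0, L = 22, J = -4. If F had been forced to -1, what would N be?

do(F=-1) replaces the equation F := K^2 + G with the constant F = -1.
H = min(K, G) - 3  [with K=-1, G=6]  = -4
N = -3·H - F - 5  [with H=-4, F=-1]  = 8

8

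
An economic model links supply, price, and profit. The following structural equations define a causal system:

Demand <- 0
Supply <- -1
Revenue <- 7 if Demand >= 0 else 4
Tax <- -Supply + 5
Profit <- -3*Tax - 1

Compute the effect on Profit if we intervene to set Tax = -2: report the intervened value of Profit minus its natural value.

Intervening sets Tax = -2 and removes its equation (Tax <- -Supply + 5).
Profit = -3*Tax - 1  [with Tax=-2]  = 5
Without intervention: Tax = -Supply + 5  [with Supply=-1]  = 6; Profit = -3*Tax - 1  [with Tax=6]  = -19.
Change = 5 − (-19) = 24.

24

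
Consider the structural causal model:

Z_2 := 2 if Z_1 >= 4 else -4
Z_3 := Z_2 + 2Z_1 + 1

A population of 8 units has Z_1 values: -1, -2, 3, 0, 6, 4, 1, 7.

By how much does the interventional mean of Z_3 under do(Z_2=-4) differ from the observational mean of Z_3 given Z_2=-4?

4.1

The intervention sets Z_2=-4 in all 8 units regardless of Z_1. Recomputing Z_3 per unit gives -5, -7, 3, -3, 9, 5, -1, 11; average 1.5.
Conditioning on Z_2=-4 selects the 5 unit(s) with Z_1 ∈ {-1, -2, 3, 0, 1}. Their Z_3 values: -5, -7, 3, -3, -1. Mean = -2.6.
Difference = 1.5 − (-2.6) = 4.1.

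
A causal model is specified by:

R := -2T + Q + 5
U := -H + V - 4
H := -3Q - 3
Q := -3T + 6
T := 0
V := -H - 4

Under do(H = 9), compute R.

do(H=9) replaces the equation H := -3Q - 3 with the constant H = 9.
R is not downstream of the intervention, so its value is determined by the original equations.
Q = -3T + 6  [with T=0]  = 6
R = -2T + Q + 5  [with T=0, Q=6]  = 11

11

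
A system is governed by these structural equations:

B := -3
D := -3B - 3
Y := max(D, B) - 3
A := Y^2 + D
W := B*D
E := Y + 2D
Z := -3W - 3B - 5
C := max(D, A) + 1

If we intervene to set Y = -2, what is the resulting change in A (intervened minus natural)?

The intervention breaks the incoming arrows to Y: Y := max(D, B) - 3 no longer applies, and Y = -2.
D = -3B - 3  [with B=-3]  = 6
A = Y^2 + D  [with Y=-2, D=6]  = 10
Without intervention: D = -3B - 3  [with B=-3]  = 6; Y = max(D, B) - 3  [with D=6, B=-3]  = 3; A = Y^2 + D  [with Y=3, D=6]  = 15.
Change = 10 − 15 = -5.

-5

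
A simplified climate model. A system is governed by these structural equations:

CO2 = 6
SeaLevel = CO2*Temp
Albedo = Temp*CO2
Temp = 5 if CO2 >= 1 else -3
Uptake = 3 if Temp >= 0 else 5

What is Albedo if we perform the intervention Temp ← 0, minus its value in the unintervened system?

-30

The intervention breaks the incoming arrows to Temp: Temp = 5 if CO2 >= 1 else -3 no longer applies, and Temp = 0.
Albedo = Temp*CO2  [with Temp=0, CO2=6]  = 0
Without intervention: Temp = 5 if CO2 >= 1 else -3  [with CO2=6]  = 5; Albedo = Temp*CO2  [with Temp=5, CO2=6]  = 30.
Change = 0 − 30 = -30.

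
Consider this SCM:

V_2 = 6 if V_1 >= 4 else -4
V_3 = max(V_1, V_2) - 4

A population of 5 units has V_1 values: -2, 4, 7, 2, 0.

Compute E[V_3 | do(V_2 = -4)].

-1.8

Under do(V_2=-4), V_2's equation is replaced by V_2=-4 for every unit. Per-unit V_3: -6, 0, 3, -2, -4. Mean = -1.8.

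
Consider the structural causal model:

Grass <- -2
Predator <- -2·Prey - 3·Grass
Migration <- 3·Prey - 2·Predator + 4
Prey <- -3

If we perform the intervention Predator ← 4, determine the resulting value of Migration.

The intervention breaks the incoming arrows to Predator: Predator <- -2·Prey - 3·Grass no longer applies, and Predator = 4.
Migration = 3·Prey - 2·Predator + 4  [with Prey=-3, Predator=4]  = -13

-13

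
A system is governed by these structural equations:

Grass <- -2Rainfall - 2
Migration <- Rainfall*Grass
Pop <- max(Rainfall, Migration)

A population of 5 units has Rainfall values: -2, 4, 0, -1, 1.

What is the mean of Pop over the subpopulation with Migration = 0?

0

E[Pop|Migration=0] averages over only the 2 units with Migration=0 (Rainfall = 0, -1): Pop = 0, 0, mean 0.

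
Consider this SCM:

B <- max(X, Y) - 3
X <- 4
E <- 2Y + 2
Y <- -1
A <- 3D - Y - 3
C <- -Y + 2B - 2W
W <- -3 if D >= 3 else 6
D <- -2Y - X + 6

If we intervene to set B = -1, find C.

5

The intervention breaks the incoming arrows to B: B <- max(X, Y) - 3 no longer applies, and B = -1.
D = -2Y - X + 6  [with Y=-1, X=4]  = 4
W = -3 if D >= 3 else 6  [with D=4]  = -3
C = -Y + 2B - 2W  [with Y=-1, B=-1, W=-3]  = 5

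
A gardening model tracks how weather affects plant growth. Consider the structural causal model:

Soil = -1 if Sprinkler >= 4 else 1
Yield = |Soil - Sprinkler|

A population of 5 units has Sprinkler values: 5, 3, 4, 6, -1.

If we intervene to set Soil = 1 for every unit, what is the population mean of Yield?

do(Soil=1) breaks Soil's dependence on Sprinkler. With Soil=1 fixed, Yield across the units is 4, 2, 3, 5, 2, mean 3.2.

3.2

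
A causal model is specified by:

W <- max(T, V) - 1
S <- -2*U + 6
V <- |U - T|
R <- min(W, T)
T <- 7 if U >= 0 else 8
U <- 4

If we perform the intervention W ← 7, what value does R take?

7

The intervention breaks the incoming arrows to W: W <- max(T, V) - 1 no longer applies, and W = 7.
T = 7 if U >= 0 else 8  [with U=4]  = 7
R = min(W, T)  [with W=7, T=7]  = 7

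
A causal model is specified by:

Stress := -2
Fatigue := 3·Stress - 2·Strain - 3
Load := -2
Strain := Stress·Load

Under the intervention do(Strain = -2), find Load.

-2

Under do(Strain=-2), the mechanism Strain := Stress·Load is discarded; Strain is fixed at -2.
Load is not downstream of the intervention, so its value is determined by the original equations.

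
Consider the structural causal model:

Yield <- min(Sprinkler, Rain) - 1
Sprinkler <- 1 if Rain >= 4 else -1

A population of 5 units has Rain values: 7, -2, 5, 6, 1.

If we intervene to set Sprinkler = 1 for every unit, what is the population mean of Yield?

-0.6

do(Sprinkler=1) breaks Sprinkler's dependence on Rain. With Sprinkler=1 fixed, Yield across the units is 0, -3, 0, 0, 0, mean -0.6.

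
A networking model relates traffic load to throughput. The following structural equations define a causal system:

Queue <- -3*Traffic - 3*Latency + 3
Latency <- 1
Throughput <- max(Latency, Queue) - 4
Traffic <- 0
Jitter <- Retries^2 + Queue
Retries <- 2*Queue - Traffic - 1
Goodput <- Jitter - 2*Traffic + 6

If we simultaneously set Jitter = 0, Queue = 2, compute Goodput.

The joint intervention fixes Jitter = 0, Queue = 2, removing each variable's own equation.
Goodput = Jitter - 2*Traffic + 6  [with Jitter=0, Traffic=0]  = 6

6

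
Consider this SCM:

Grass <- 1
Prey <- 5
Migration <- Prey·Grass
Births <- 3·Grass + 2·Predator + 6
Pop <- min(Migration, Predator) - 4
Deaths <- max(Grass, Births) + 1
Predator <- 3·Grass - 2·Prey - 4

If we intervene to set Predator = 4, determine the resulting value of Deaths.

18

do(Predator=4) replaces the equation Predator <- 3·Grass - 2·Prey - 4 with the constant Predator = 4.
Births = 3·Grass + 2·Predator + 6  [with Grass=1, Predator=4]  = 17
Deaths = max(Grass, Births) + 1  [with Grass=1, Births=17]  = 18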